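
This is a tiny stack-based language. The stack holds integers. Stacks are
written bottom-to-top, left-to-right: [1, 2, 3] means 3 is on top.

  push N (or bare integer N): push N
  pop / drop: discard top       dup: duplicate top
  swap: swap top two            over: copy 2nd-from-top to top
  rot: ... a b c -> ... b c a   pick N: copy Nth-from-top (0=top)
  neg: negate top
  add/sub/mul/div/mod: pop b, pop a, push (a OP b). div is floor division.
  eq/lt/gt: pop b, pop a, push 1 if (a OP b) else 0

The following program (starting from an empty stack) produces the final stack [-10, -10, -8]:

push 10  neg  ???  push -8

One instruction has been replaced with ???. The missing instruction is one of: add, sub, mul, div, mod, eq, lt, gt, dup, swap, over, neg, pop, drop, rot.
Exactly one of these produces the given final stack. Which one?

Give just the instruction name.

Answer: dup

Derivation:
Stack before ???: [-10]
Stack after ???:  [-10, -10]
The instruction that transforms [-10] -> [-10, -10] is: dup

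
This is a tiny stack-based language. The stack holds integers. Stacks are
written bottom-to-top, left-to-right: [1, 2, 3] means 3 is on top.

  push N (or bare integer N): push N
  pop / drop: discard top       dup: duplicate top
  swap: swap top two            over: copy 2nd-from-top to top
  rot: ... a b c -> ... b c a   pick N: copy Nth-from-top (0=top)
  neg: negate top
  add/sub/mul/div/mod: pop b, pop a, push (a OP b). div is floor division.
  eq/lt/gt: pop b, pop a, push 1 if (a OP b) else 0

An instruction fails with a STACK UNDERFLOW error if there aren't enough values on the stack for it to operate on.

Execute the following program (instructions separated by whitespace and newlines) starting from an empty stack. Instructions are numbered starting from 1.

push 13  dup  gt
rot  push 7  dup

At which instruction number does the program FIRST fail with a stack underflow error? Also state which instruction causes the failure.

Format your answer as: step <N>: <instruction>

Step 1 ('push 13'): stack = [13], depth = 1
Step 2 ('dup'): stack = [13, 13], depth = 2
Step 3 ('gt'): stack = [0], depth = 1
Step 4 ('rot'): needs 3 value(s) but depth is 1 — STACK UNDERFLOW

Answer: step 4: rot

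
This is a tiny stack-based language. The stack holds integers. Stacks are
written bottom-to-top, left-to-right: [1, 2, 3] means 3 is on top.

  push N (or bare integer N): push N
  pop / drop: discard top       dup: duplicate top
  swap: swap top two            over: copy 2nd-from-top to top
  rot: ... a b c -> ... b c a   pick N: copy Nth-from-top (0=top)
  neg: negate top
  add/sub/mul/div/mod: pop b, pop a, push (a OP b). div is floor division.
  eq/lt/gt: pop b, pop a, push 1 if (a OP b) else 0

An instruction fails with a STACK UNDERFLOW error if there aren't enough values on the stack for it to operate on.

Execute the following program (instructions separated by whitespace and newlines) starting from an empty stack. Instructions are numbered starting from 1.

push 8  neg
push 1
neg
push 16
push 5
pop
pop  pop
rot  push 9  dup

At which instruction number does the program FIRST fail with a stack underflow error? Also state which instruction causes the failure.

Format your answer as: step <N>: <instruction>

Step 1 ('push 8'): stack = [8], depth = 1
Step 2 ('neg'): stack = [-8], depth = 1
Step 3 ('push 1'): stack = [-8, 1], depth = 2
Step 4 ('neg'): stack = [-8, -1], depth = 2
Step 5 ('push 16'): stack = [-8, -1, 16], depth = 3
Step 6 ('push 5'): stack = [-8, -1, 16, 5], depth = 4
Step 7 ('pop'): stack = [-8, -1, 16], depth = 3
Step 8 ('pop'): stack = [-8, -1], depth = 2
Step 9 ('pop'): stack = [-8], depth = 1
Step 10 ('rot'): needs 3 value(s) but depth is 1 — STACK UNDERFLOW

Answer: step 10: rot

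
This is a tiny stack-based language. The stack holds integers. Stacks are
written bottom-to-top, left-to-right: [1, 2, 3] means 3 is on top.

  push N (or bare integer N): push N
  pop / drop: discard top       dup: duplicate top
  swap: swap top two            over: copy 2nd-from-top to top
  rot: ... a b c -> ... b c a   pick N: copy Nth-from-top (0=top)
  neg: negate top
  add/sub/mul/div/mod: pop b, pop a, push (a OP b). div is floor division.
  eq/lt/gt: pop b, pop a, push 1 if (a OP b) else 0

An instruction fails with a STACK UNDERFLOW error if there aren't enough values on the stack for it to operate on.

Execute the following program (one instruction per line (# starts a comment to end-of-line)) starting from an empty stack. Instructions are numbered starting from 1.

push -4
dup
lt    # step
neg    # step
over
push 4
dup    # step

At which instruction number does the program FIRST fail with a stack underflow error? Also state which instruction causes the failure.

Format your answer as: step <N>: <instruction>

Answer: step 5: over

Derivation:
Step 1 ('push -4'): stack = [-4], depth = 1
Step 2 ('dup'): stack = [-4, -4], depth = 2
Step 3 ('lt'): stack = [0], depth = 1
Step 4 ('neg'): stack = [0], depth = 1
Step 5 ('over'): needs 2 value(s) but depth is 1 — STACK UNDERFLOW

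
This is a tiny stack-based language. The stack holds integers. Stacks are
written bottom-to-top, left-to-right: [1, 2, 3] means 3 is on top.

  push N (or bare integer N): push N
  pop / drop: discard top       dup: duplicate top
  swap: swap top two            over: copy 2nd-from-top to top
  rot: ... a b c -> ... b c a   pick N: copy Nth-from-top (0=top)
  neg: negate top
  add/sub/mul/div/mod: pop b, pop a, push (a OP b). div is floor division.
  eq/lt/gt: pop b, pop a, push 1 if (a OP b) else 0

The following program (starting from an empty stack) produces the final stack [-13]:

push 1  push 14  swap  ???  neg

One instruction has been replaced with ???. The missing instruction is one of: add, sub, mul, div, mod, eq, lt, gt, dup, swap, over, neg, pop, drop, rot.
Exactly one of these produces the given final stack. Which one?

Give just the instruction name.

Answer: sub

Derivation:
Stack before ???: [14, 1]
Stack after ???:  [13]
The instruction that transforms [14, 1] -> [13] is: sub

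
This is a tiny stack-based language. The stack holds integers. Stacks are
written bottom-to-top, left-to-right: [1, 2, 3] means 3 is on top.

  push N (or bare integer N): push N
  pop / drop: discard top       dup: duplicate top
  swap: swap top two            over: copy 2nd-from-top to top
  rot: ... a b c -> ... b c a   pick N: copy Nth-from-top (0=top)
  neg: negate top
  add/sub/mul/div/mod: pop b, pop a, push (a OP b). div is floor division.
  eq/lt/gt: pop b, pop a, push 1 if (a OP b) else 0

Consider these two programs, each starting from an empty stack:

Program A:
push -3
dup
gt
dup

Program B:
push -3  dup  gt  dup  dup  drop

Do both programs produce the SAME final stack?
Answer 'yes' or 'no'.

Program A trace:
  After 'push -3': [-3]
  After 'dup': [-3, -3]
  After 'gt': [0]
  After 'dup': [0, 0]
Program A final stack: [0, 0]

Program B trace:
  After 'push -3': [-3]
  After 'dup': [-3, -3]
  After 'gt': [0]
  After 'dup': [0, 0]
  After 'dup': [0, 0, 0]
  After 'drop': [0, 0]
Program B final stack: [0, 0]
Same: yes

Answer: yes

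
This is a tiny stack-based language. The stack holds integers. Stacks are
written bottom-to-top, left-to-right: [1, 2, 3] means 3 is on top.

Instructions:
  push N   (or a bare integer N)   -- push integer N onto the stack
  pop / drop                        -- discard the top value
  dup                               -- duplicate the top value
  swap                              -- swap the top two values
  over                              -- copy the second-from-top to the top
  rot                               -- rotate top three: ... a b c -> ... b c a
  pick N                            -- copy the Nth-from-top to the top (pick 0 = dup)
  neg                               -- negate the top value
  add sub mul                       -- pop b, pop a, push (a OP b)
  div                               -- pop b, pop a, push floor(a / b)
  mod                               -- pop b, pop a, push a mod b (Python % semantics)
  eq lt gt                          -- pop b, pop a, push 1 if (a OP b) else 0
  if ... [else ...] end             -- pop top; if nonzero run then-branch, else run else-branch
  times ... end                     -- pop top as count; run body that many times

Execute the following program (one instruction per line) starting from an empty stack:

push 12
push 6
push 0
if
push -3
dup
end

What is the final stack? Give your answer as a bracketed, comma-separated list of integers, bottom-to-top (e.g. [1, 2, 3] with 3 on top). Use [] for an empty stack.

Answer: [12, 6]

Derivation:
After 'push 12': [12]
After 'push 6': [12, 6]
After 'push 0': [12, 6, 0]
After 'if': [12, 6]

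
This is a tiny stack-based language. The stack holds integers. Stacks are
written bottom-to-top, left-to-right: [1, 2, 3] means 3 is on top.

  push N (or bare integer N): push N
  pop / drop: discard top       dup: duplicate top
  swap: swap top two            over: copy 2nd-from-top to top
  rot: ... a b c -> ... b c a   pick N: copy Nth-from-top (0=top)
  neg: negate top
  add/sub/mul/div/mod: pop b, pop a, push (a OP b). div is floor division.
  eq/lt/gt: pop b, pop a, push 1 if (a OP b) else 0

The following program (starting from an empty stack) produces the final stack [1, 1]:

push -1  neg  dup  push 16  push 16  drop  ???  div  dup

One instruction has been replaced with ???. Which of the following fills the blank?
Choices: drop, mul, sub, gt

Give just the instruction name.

Stack before ???: [1, 1, 16]
Stack after ???:  [1, 1]
Checking each choice:
  drop: MATCH
  mul: produces [0, 0]
  sub: produces [-1, -1]
  gt: division by zero


Answer: drop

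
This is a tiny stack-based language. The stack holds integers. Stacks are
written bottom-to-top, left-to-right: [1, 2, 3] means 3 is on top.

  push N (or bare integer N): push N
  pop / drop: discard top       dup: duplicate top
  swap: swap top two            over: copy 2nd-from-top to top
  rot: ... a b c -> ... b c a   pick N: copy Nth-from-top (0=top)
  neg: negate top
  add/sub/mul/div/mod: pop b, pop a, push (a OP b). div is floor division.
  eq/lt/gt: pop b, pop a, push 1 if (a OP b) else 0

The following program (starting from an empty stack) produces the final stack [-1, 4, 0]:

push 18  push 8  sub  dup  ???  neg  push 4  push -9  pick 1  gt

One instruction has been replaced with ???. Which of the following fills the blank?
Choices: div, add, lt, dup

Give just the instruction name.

Stack before ???: [10, 10]
Stack after ???:  [1]
Checking each choice:
  div: MATCH
  add: produces [-20, 4, 0]
  lt: produces [0, 4, 0]
  dup: produces [10, 10, -10, 4, 0]


Answer: div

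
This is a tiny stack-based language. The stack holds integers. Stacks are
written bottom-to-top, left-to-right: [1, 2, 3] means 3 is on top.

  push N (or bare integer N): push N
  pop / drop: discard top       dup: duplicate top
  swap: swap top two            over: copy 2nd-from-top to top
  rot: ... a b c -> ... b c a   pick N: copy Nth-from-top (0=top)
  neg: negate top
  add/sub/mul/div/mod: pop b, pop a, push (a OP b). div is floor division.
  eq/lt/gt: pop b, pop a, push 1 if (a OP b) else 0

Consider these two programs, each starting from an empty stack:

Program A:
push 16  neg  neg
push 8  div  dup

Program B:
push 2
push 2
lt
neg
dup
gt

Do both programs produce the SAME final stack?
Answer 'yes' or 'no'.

Answer: no

Derivation:
Program A trace:
  After 'push 16': [16]
  After 'neg': [-16]
  After 'neg': [16]
  After 'push 8': [16, 8]
  After 'div': [2]
  After 'dup': [2, 2]
Program A final stack: [2, 2]

Program B trace:
  After 'push 2': [2]
  After 'push 2': [2, 2]
  After 'lt': [0]
  After 'neg': [0]
  After 'dup': [0, 0]
  After 'gt': [0]
Program B final stack: [0]
Same: no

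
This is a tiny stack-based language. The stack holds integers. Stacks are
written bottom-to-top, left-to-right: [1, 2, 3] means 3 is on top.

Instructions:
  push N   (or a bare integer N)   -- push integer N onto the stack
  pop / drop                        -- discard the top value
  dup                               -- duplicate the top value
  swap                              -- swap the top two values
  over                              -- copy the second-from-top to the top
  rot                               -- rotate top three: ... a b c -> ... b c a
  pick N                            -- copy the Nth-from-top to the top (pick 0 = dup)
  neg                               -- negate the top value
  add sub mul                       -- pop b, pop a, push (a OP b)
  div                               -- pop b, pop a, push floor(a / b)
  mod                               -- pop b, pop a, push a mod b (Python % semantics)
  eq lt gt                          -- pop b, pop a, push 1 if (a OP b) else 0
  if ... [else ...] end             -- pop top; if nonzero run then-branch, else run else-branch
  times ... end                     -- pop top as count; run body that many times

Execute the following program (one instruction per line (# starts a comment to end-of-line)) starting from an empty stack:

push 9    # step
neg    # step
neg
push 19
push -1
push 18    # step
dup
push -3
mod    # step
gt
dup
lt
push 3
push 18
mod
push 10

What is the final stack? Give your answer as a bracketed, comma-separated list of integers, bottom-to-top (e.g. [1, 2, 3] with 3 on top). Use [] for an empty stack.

After 'push 9': [9]
After 'neg': [-9]
After 'neg': [9]
After 'push 19': [9, 19]
After 'push -1': [9, 19, -1]
After 'push 18': [9, 19, -1, 18]
After 'dup': [9, 19, -1, 18, 18]
After 'push -3': [9, 19, -1, 18, 18, -3]
After 'mod': [9, 19, -1, 18, 0]
After 'gt': [9, 19, -1, 1]
After 'dup': [9, 19, -1, 1, 1]
After 'lt': [9, 19, -1, 0]
After 'push 3': [9, 19, -1, 0, 3]
After 'push 18': [9, 19, -1, 0, 3, 18]
After 'mod': [9, 19, -1, 0, 3]
After 'push 10': [9, 19, -1, 0, 3, 10]

Answer: [9, 19, -1, 0, 3, 10]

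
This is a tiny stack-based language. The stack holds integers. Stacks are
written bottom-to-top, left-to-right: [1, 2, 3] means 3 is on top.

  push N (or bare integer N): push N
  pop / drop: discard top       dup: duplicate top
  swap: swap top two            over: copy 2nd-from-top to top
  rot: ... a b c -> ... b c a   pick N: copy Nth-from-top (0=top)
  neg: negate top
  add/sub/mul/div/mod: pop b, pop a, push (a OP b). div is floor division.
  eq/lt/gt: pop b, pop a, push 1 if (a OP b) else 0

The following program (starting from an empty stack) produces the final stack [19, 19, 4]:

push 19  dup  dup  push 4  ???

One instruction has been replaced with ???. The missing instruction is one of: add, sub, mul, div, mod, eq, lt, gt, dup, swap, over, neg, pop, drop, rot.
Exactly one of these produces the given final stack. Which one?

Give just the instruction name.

Stack before ???: [19, 19, 19, 4]
Stack after ???:  [19, 19, 4]
The instruction that transforms [19, 19, 19, 4] -> [19, 19, 4] is: div

Answer: div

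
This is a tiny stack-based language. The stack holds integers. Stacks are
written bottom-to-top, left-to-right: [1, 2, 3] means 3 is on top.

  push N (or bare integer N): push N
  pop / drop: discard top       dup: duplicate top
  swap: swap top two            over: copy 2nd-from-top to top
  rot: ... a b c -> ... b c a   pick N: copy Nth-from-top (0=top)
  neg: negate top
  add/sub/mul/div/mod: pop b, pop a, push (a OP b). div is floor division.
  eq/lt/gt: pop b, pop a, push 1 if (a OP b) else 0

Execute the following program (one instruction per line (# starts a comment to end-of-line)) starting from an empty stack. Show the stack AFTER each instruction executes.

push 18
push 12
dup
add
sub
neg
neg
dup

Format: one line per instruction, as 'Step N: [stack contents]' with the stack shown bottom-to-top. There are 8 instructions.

Step 1: [18]
Step 2: [18, 12]
Step 3: [18, 12, 12]
Step 4: [18, 24]
Step 5: [-6]
Step 6: [6]
Step 7: [-6]
Step 8: [-6, -6]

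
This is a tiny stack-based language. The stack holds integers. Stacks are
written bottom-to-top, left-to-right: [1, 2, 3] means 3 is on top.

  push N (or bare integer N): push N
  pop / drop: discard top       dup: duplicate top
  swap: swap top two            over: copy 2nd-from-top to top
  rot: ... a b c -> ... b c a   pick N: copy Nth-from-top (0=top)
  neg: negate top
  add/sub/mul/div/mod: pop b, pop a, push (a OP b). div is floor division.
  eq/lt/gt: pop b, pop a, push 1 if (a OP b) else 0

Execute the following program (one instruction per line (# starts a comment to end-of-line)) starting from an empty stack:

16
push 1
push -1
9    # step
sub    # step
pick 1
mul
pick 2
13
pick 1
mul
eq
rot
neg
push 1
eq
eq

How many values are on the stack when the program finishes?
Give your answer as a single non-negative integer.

Answer: 3

Derivation:
After 'push 16': stack = [16] (depth 1)
After 'push 1': stack = [16, 1] (depth 2)
After 'push -1': stack = [16, 1, -1] (depth 3)
After 'push 9': stack = [16, 1, -1, 9] (depth 4)
After 'sub': stack = [16, 1, -10] (depth 3)
After 'pick 1': stack = [16, 1, -10, 1] (depth 4)
After 'mul': stack = [16, 1, -10] (depth 3)
After 'pick 2': stack = [16, 1, -10, 16] (depth 4)
After 'push 13': stack = [16, 1, -10, 16, 13] (depth 5)
After 'pick 1': stack = [16, 1, -10, 16, 13, 16] (depth 6)
After 'mul': stack = [16, 1, -10, 16, 208] (depth 5)
After 'eq': stack = [16, 1, -10, 0] (depth 4)
After 'rot': stack = [16, -10, 0, 1] (depth 4)
After 'neg': stack = [16, -10, 0, -1] (depth 4)
After 'push 1': stack = [16, -10, 0, -1, 1] (depth 5)
After 'eq': stack = [16, -10, 0, 0] (depth 4)
After 'eq': stack = [16, -10, 1] (depth 3)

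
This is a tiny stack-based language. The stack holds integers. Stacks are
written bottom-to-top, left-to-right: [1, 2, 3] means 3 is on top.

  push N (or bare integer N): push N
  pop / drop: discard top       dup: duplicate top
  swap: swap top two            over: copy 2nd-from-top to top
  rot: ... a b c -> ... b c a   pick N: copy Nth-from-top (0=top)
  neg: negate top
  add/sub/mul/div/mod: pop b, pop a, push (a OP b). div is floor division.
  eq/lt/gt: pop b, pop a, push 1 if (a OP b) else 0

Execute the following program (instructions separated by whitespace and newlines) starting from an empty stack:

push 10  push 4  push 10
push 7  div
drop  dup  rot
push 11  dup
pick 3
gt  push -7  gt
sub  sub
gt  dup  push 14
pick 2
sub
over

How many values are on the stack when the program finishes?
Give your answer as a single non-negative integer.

Answer: 5

Derivation:
After 'push 10': stack = [10] (depth 1)
After 'push 4': stack = [10, 4] (depth 2)
After 'push 10': stack = [10, 4, 10] (depth 3)
After 'push 7': stack = [10, 4, 10, 7] (depth 4)
After 'div': stack = [10, 4, 1] (depth 3)
After 'drop': stack = [10, 4] (depth 2)
After 'dup': stack = [10, 4, 4] (depth 3)
After 'rot': stack = [4, 4, 10] (depth 3)
After 'push 11': stack = [4, 4, 10, 11] (depth 4)
After 'dup': stack = [4, 4, 10, 11, 11] (depth 5)
  ...
After 'push -7': stack = [4, 4, 10, 11, 1, -7] (depth 6)
After 'gt': stack = [4, 4, 10, 11, 1] (depth 5)
After 'sub': stack = [4, 4, 10, 10] (depth 4)
After 'sub': stack = [4, 4, 0] (depth 3)
After 'gt': stack = [4, 1] (depth 2)
After 'dup': stack = [4, 1, 1] (depth 3)
After 'push 14': stack = [4, 1, 1, 14] (depth 4)
After 'pick 2': stack = [4, 1, 1, 14, 1] (depth 5)
After 'sub': stack = [4, 1, 1, 13] (depth 4)
After 'over': stack = [4, 1, 1, 13, 1] (depth 5)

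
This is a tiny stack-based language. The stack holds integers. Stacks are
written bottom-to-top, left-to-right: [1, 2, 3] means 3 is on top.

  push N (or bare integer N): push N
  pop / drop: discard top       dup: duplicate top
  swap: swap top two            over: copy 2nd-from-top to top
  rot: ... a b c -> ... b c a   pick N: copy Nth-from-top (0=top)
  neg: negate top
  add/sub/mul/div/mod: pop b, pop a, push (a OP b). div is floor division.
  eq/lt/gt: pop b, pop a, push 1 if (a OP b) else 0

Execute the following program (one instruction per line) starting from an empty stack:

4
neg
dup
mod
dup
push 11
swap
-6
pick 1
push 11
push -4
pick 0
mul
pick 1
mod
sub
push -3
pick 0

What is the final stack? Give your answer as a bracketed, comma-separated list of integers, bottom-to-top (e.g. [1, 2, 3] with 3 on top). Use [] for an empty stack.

Answer: [0, 11, 0, -6, 0, 6, -3, -3]

Derivation:
After 'push 4': [4]
After 'neg': [-4]
After 'dup': [-4, -4]
After 'mod': [0]
After 'dup': [0, 0]
After 'push 11': [0, 0, 11]
After 'swap': [0, 11, 0]
After 'push -6': [0, 11, 0, -6]
After 'pick 1': [0, 11, 0, -6, 0]
After 'push 11': [0, 11, 0, -6, 0, 11]
After 'push -4': [0, 11, 0, -6, 0, 11, -4]
After 'pick 0': [0, 11, 0, -6, 0, 11, -4, -4]
After 'mul': [0, 11, 0, -6, 0, 11, 16]
After 'pick 1': [0, 11, 0, -6, 0, 11, 16, 11]
After 'mod': [0, 11, 0, -6, 0, 11, 5]
After 'sub': [0, 11, 0, -6, 0, 6]
After 'push -3': [0, 11, 0, -6, 0, 6, -3]
After 'pick 0': [0, 11, 0, -6, 0, 6, -3, -3]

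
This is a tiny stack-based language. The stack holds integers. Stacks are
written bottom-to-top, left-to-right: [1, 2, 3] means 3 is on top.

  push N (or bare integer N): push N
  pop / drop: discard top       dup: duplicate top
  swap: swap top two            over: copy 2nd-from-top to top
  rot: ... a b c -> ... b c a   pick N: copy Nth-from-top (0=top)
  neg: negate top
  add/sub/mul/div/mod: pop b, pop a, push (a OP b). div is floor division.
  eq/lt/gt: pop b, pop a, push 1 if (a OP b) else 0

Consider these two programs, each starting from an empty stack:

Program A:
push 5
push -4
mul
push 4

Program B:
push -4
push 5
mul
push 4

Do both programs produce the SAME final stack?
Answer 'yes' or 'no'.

Answer: yes

Derivation:
Program A trace:
  After 'push 5': [5]
  After 'push -4': [5, -4]
  After 'mul': [-20]
  After 'push 4': [-20, 4]
Program A final stack: [-20, 4]

Program B trace:
  After 'push -4': [-4]
  After 'push 5': [-4, 5]
  After 'mul': [-20]
  After 'push 4': [-20, 4]
Program B final stack: [-20, 4]
Same: yes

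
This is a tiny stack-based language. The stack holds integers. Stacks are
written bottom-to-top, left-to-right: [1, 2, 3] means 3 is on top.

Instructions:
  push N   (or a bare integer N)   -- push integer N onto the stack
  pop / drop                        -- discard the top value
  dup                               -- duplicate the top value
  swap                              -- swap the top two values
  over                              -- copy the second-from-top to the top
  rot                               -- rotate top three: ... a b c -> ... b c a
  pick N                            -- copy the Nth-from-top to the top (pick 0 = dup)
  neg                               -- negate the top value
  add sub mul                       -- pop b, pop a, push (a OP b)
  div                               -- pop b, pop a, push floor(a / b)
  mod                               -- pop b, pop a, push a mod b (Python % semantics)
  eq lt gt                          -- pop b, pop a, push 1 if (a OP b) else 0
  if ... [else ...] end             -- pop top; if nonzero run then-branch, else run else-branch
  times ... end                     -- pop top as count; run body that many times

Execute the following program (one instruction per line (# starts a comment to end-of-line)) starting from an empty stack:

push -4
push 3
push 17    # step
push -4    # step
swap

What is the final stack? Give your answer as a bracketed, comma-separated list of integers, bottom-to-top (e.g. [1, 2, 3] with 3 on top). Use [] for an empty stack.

After 'push -4': [-4]
After 'push 3': [-4, 3]
After 'push 17': [-4, 3, 17]
After 'push -4': [-4, 3, 17, -4]
After 'swap': [-4, 3, -4, 17]

Answer: [-4, 3, -4, 17]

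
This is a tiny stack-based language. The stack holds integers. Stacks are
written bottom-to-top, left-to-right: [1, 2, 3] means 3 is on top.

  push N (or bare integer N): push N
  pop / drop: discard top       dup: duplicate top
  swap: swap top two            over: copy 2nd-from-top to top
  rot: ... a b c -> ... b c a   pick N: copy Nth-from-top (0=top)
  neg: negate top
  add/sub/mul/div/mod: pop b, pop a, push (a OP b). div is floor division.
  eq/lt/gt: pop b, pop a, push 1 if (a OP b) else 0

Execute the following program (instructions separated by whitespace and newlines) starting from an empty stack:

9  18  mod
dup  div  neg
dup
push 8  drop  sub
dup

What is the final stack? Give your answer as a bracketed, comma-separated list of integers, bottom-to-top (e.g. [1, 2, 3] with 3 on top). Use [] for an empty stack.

After 'push 9': [9]
After 'push 18': [9, 18]
After 'mod': [9]
After 'dup': [9, 9]
After 'div': [1]
After 'neg': [-1]
After 'dup': [-1, -1]
After 'push 8': [-1, -1, 8]
After 'drop': [-1, -1]
After 'sub': [0]
After 'dup': [0, 0]

Answer: [0, 0]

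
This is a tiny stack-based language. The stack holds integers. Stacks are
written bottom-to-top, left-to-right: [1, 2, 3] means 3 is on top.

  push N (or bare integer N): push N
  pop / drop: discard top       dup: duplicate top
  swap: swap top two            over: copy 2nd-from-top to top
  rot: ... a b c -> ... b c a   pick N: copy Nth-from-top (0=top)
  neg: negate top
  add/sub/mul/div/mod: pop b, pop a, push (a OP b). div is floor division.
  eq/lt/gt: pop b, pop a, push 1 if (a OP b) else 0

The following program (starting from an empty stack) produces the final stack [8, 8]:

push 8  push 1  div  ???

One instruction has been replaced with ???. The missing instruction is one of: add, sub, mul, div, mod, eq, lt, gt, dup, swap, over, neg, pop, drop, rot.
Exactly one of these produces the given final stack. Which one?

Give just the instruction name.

Stack before ???: [8]
Stack after ???:  [8, 8]
The instruction that transforms [8] -> [8, 8] is: dup

Answer: dup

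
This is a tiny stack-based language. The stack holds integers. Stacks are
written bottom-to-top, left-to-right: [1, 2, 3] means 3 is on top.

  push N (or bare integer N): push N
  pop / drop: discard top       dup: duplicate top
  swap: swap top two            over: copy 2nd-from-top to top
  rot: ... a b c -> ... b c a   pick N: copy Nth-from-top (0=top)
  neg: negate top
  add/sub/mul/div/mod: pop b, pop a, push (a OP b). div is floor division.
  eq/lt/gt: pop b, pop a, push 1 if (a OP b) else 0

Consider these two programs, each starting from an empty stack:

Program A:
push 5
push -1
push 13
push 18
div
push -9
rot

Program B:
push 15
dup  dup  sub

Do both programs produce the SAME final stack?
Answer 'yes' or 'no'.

Program A trace:
  After 'push 5': [5]
  After 'push -1': [5, -1]
  After 'push 13': [5, -1, 13]
  After 'push 18': [5, -1, 13, 18]
  After 'div': [5, -1, 0]
  After 'push -9': [5, -1, 0, -9]
  After 'rot': [5, 0, -9, -1]
Program A final stack: [5, 0, -9, -1]

Program B trace:
  After 'push 15': [15]
  After 'dup': [15, 15]
  After 'dup': [15, 15, 15]
  After 'sub': [15, 0]
Program B final stack: [15, 0]
Same: no

Answer: no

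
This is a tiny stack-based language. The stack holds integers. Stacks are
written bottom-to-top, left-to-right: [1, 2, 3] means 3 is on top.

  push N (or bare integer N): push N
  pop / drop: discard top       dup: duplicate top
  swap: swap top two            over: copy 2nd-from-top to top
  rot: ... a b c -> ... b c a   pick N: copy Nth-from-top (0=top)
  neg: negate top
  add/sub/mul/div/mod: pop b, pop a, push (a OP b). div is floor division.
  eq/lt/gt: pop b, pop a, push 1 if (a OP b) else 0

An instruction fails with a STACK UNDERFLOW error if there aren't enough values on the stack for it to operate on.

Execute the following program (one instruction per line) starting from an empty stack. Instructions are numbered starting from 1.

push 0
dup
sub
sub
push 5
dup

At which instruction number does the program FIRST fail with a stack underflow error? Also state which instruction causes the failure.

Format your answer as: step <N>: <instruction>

Step 1 ('push 0'): stack = [0], depth = 1
Step 2 ('dup'): stack = [0, 0], depth = 2
Step 3 ('sub'): stack = [0], depth = 1
Step 4 ('sub'): needs 2 value(s) but depth is 1 — STACK UNDERFLOW

Answer: step 4: sub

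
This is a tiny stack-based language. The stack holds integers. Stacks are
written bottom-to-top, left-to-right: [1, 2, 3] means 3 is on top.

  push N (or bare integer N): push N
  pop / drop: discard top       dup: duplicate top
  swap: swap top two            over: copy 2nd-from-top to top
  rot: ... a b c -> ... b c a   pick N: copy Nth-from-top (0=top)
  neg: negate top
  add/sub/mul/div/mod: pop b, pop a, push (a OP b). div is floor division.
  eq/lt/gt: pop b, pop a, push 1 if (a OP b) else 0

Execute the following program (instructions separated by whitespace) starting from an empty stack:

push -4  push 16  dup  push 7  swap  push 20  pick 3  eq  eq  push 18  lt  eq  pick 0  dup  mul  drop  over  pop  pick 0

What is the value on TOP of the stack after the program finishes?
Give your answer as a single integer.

Answer: 0

Derivation:
After 'push -4': [-4]
After 'push 16': [-4, 16]
After 'dup': [-4, 16, 16]
After 'push 7': [-4, 16, 16, 7]
After 'swap': [-4, 16, 7, 16]
After 'push 20': [-4, 16, 7, 16, 20]
After 'pick 3': [-4, 16, 7, 16, 20, 16]
After 'eq': [-4, 16, 7, 16, 0]
After 'eq': [-4, 16, 7, 0]
After 'push 18': [-4, 16, 7, 0, 18]
After 'lt': [-4, 16, 7, 1]
After 'eq': [-4, 16, 0]
After 'pick 0': [-4, 16, 0, 0]
After 'dup': [-4, 16, 0, 0, 0]
After 'mul': [-4, 16, 0, 0]
After 'drop': [-4, 16, 0]
After 'over': [-4, 16, 0, 16]
After 'pop': [-4, 16, 0]
After 'pick 0': [-4, 16, 0, 0]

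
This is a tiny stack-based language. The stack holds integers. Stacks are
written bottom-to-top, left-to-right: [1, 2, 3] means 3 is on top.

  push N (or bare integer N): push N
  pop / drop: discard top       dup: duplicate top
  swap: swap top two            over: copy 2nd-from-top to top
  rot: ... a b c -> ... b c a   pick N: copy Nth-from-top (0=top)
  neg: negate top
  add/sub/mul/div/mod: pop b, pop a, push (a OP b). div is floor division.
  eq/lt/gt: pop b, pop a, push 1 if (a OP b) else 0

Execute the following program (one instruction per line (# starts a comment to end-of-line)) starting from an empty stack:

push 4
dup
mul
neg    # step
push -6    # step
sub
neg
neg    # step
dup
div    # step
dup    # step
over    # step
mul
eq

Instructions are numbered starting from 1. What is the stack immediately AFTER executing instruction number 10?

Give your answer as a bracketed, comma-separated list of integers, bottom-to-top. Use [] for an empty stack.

Answer: [1]

Derivation:
Step 1 ('push 4'): [4]
Step 2 ('dup'): [4, 4]
Step 3 ('mul'): [16]
Step 4 ('neg'): [-16]
Step 5 ('push -6'): [-16, -6]
Step 6 ('sub'): [-10]
Step 7 ('neg'): [10]
Step 8 ('neg'): [-10]
Step 9 ('dup'): [-10, -10]
Step 10 ('div'): [1]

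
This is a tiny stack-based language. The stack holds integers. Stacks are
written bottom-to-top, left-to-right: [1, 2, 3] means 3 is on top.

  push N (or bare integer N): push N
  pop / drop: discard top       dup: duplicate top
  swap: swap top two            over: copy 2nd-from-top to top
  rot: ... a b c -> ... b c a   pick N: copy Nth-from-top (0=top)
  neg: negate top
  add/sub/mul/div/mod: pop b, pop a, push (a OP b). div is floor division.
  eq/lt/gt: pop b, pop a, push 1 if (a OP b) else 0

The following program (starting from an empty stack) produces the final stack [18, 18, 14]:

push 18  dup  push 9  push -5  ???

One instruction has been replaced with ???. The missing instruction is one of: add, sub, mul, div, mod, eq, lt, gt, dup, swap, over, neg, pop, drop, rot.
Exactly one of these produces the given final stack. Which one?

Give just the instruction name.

Answer: sub

Derivation:
Stack before ???: [18, 18, 9, -5]
Stack after ???:  [18, 18, 14]
The instruction that transforms [18, 18, 9, -5] -> [18, 18, 14] is: sub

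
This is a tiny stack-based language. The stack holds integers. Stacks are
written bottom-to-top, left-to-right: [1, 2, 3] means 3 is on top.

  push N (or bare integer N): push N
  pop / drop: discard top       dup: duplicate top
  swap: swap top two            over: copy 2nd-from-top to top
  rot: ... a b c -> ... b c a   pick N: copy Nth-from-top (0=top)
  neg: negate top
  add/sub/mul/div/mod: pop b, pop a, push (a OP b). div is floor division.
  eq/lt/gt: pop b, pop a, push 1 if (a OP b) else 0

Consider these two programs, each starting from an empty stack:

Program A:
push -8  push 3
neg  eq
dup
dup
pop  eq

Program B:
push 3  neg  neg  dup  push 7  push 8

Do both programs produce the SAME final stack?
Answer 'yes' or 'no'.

Answer: no

Derivation:
Program A trace:
  After 'push -8': [-8]
  After 'push 3': [-8, 3]
  After 'neg': [-8, -3]
  After 'eq': [0]
  After 'dup': [0, 0]
  After 'dup': [0, 0, 0]
  After 'pop': [0, 0]
  After 'eq': [1]
Program A final stack: [1]

Program B trace:
  After 'push 3': [3]
  After 'neg': [-3]
  After 'neg': [3]
  After 'dup': [3, 3]
  After 'push 7': [3, 3, 7]
  After 'push 8': [3, 3, 7, 8]
Program B final stack: [3, 3, 7, 8]
Same: no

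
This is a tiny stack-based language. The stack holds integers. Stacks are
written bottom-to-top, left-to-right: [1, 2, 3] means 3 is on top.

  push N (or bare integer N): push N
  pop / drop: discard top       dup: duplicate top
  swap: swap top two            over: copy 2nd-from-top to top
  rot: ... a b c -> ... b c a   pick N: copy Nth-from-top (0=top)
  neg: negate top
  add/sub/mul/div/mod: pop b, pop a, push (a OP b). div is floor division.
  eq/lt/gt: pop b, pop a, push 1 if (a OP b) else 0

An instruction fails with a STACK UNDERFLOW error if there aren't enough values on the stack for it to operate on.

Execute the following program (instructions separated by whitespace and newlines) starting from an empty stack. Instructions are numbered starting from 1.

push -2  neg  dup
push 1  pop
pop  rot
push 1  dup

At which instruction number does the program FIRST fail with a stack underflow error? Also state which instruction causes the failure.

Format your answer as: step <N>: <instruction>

Step 1 ('push -2'): stack = [-2], depth = 1
Step 2 ('neg'): stack = [2], depth = 1
Step 3 ('dup'): stack = [2, 2], depth = 2
Step 4 ('push 1'): stack = [2, 2, 1], depth = 3
Step 5 ('pop'): stack = [2, 2], depth = 2
Step 6 ('pop'): stack = [2], depth = 1
Step 7 ('rot'): needs 3 value(s) but depth is 1 — STACK UNDERFLOW

Answer: step 7: rot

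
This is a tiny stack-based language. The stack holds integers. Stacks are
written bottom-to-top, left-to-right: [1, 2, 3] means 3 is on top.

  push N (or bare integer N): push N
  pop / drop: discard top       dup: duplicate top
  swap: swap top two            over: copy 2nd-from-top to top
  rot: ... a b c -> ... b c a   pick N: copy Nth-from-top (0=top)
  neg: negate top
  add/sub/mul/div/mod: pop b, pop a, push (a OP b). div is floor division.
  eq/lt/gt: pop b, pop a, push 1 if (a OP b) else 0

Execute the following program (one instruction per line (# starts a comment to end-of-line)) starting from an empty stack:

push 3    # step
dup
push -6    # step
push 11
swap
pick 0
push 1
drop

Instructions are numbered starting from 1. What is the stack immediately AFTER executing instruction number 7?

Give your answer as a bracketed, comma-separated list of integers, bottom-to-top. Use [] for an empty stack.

Answer: [3, 3, 11, -6, -6, 1]

Derivation:
Step 1 ('push 3'): [3]
Step 2 ('dup'): [3, 3]
Step 3 ('push -6'): [3, 3, -6]
Step 4 ('push 11'): [3, 3, -6, 11]
Step 5 ('swap'): [3, 3, 11, -6]
Step 6 ('pick 0'): [3, 3, 11, -6, -6]
Step 7 ('push 1'): [3, 3, 11, -6, -6, 1]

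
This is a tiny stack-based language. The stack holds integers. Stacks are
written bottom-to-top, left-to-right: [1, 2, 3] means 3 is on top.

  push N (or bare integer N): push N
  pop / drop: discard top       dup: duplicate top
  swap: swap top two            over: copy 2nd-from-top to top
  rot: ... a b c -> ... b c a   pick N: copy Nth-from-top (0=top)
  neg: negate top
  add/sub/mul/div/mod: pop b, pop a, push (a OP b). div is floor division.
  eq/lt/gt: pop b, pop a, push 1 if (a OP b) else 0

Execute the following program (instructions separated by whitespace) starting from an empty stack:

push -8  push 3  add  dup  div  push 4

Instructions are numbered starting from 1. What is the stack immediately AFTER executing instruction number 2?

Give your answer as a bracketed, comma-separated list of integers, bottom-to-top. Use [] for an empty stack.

Step 1 ('push -8'): [-8]
Step 2 ('push 3'): [-8, 3]

Answer: [-8, 3]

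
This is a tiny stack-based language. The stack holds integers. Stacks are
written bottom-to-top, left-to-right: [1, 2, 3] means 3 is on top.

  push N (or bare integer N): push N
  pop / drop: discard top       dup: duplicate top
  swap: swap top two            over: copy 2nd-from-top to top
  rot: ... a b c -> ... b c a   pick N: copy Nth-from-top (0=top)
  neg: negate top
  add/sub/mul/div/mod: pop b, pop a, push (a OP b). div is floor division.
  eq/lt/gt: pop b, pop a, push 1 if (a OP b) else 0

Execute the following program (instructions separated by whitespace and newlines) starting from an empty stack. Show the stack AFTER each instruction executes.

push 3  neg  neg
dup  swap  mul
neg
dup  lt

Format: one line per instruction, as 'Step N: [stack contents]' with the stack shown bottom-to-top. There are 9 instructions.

Step 1: [3]
Step 2: [-3]
Step 3: [3]
Step 4: [3, 3]
Step 5: [3, 3]
Step 6: [9]
Step 7: [-9]
Step 8: [-9, -9]
Step 9: [0]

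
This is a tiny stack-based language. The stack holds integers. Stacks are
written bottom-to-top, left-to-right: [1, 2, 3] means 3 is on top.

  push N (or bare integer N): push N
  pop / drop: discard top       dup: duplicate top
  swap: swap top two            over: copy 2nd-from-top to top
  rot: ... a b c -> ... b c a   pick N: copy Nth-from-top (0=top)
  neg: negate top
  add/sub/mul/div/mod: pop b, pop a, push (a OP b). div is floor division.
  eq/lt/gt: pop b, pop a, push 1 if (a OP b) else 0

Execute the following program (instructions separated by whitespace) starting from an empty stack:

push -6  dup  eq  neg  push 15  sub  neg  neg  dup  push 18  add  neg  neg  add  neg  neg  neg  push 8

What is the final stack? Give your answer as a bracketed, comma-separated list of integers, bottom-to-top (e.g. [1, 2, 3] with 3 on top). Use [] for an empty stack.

After 'push -6': [-6]
After 'dup': [-6, -6]
After 'eq': [1]
After 'neg': [-1]
After 'push 15': [-1, 15]
After 'sub': [-16]
After 'neg': [16]
After 'neg': [-16]
After 'dup': [-16, -16]
After 'push 18': [-16, -16, 18]
After 'add': [-16, 2]
After 'neg': [-16, -2]
After 'neg': [-16, 2]
After 'add': [-14]
After 'neg': [14]
After 'neg': [-14]
After 'neg': [14]
After 'push 8': [14, 8]

Answer: [14, 8]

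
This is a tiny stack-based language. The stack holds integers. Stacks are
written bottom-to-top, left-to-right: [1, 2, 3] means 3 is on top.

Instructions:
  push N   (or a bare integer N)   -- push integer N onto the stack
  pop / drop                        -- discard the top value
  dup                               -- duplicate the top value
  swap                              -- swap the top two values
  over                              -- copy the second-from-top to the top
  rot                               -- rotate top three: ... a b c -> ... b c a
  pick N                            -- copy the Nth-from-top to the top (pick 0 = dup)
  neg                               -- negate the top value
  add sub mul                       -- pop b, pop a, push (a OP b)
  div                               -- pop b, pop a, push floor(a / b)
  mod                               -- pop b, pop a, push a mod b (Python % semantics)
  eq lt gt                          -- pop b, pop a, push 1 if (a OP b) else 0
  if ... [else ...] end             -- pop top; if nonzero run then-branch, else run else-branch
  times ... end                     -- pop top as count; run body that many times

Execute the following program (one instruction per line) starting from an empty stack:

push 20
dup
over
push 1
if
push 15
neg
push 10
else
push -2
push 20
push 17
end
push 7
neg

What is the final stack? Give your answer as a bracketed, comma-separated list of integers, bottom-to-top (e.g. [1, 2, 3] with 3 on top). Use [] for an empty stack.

After 'push 20': [20]
After 'dup': [20, 20]
After 'over': [20, 20, 20]
After 'push 1': [20, 20, 20, 1]
After 'if': [20, 20, 20]
After 'push 15': [20, 20, 20, 15]
After 'neg': [20, 20, 20, -15]
After 'push 10': [20, 20, 20, -15, 10]
After 'push 7': [20, 20, 20, -15, 10, 7]
After 'neg': [20, 20, 20, -15, 10, -7]

Answer: [20, 20, 20, -15, 10, -7]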